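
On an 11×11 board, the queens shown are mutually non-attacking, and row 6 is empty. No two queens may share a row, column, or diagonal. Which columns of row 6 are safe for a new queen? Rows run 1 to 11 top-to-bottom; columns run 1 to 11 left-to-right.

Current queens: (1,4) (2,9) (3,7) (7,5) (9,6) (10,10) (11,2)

(1,4) attacks row 6 at column 4 and diagonals 9.
(2,9) attacks row 6 at column 9 and diagonals 5.
(3,7) attacks row 6 at column 7 and diagonals 4, 10.
(7,5) attacks row 6 at column 5 and diagonals 4, 6.
(9,6) attacks row 6 at column 6 and diagonals 3, 9.
(10,10) attacks row 6 at column 10 and diagonals 6.
(11,2) attacks row 6 at column 2 and diagonals 7.
Attacked columns: {2, 3, 4, 5, 6, 7, 9, 10}. Safe: {1, 8, 11}.

columns 1, 8, 11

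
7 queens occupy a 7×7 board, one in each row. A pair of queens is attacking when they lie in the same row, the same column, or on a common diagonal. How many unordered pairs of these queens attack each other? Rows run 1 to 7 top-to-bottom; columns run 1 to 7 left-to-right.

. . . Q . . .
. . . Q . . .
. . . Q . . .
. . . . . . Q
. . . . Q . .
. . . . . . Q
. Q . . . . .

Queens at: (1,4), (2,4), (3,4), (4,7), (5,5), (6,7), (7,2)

6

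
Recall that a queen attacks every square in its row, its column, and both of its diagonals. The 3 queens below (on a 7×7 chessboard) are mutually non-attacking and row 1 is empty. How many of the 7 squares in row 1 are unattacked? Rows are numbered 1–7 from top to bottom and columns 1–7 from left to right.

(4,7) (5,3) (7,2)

(4,7) attacks row 1 at column 7 and diagonals 4.
(5,3) attacks row 1 at column 3 and diagonals 7.
(7,2) attacks row 1 at column 2.
Attacked columns: {2, 3, 4, 7}. Safe: {1, 5, 6}.

3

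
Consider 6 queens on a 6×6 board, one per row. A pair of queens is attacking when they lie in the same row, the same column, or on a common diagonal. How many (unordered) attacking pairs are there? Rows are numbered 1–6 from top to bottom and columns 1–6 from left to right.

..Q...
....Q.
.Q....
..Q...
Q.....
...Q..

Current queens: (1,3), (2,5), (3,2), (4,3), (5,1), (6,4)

Same column: (1,3)–(4,3) (column 3).
Same diagonal: (2,5)–(4,3) (|2−4| = |5−3| = 2); (3,2)–(4,3) (|3−4| = |2−3| = 1).
Total attacking pairs: 3.

3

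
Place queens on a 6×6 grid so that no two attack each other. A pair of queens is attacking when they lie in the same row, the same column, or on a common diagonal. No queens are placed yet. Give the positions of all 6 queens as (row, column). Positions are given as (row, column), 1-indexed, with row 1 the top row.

Row 1: Safe: 1, 2, 3, 4, 5, 6. Place at column 3.
Row 2: attacked by (1,3)→{2,3,4}. Safe: 1, 5, 6. Place at column 6.
Row 3: attacked by (1,3)→{1,3,5}; (2,6)→{5,6}. Safe: 2, 4. Place at column 2.
Row 4: attacked by (1,3)→{3,6}; (2,6)→{4,6}; (3,2)→{1,2,3}. Safe: 5. Place at column 5.
Row 5: attacked by (1,3)→{3}; (2,6)→{3,6}; (3,2)→{2,4}; (4,5)→{4,5,6}. Safe: 1. Place at column 1.
Row 6: attacked by (1,3)→{3}; (2,6)→{2,6}; (3,2)→{2,5}; (4,5)→{3,5}; (5,1)→{1,2}. Safe: 4. Place at column 4.
Columns [3, 6, 2, 5, 1, 4], r−c [-2, -4, 1, -1, 4, 2], r+c [4, 8, 5, 9, 6, 10] are all distinct, so no two queens attack.

(1,3) (2,6) (3,2) (4,5) (5,1) (6,4)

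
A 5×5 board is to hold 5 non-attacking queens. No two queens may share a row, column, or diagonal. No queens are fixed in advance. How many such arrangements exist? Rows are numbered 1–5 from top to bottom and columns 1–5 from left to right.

Branch on row 1: col 1 → 2; col 2 → 2; col 3 → 2; col 4 → 2; col 5 → 2.
Sum: 2 + 2 + 2 + 2 + 2 = 10.
(This is the classic 5-queens count.)

10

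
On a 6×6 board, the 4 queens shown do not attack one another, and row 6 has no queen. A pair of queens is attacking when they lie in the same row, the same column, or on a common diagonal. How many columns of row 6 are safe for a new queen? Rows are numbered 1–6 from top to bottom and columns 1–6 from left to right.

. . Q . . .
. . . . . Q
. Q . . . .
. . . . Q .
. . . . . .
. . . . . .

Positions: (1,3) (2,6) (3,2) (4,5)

(1,3) attacks row 6 at column 3.
(2,6) attacks row 6 at column 6 and diagonals 2.
(3,2) attacks row 6 at column 2 and diagonals 5.
(4,5) attacks row 6 at column 5 and diagonals 3.
Attacked columns: {2, 3, 5, 6}. Safe: {1, 4}.

2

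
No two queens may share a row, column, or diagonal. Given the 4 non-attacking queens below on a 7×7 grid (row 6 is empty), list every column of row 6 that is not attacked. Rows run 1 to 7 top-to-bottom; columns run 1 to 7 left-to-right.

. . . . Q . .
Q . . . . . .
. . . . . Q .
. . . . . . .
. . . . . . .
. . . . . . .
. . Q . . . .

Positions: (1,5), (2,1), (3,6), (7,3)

columns 7

(1,5) attacks row 6 at column 5.
(2,1) attacks row 6 at column 1 and diagonals 5.
(3,6) attacks row 6 at column 6 and diagonals 3.
(7,3) attacks row 6 at column 3 and diagonals 2, 4.
Attacked columns: {1, 2, 3, 4, 5, 6}. Safe: {7}.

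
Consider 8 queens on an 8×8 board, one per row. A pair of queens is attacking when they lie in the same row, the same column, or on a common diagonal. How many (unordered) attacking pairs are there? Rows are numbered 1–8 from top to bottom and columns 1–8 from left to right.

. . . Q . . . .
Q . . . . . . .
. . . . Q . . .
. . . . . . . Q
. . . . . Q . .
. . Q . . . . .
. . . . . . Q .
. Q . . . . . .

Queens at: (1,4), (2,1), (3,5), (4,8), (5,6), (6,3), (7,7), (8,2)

All columns are distinct and no two queens satisfy |Δrow| = |Δcol|, so no pair attacks.

0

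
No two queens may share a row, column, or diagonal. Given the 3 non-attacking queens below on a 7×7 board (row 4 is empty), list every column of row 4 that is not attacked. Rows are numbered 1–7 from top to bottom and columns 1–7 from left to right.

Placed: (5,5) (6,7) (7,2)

columns 1, 3

(5,5) attacks row 4 at column 5 and diagonals 4, 6.
(6,7) attacks row 4 at column 7 and diagonals 5.
(7,2) attacks row 4 at column 2 and diagonals 5.
Attacked columns: {2, 4, 5, 6, 7}. Safe: {1, 3}.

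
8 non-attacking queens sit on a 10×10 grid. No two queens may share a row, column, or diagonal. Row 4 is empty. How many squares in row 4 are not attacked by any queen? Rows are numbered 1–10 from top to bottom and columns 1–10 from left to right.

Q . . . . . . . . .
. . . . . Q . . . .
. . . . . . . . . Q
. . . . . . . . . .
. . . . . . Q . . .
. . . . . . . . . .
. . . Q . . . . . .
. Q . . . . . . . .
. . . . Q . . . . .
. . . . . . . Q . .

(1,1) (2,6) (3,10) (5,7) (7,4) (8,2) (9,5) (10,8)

1

(1,1) attacks row 4 at column 1 and diagonals 4.
(2,6) attacks row 4 at column 6 and diagonals 4, 8.
(3,10) attacks row 4 at column 10 and diagonals 9.
(5,7) attacks row 4 at column 7 and diagonals 6, 8.
(7,4) attacks row 4 at column 4 and diagonals 1, 7.
(8,2) attacks row 4 at column 2 and diagonals 6.
(9,5) attacks row 4 at column 5 and diagonals 10.
(10,8) attacks row 4 at column 8 and diagonals 2.
Attacked columns: {1, 2, 4, 5, 6, 7, 8, 9, 10}. Safe: {3}.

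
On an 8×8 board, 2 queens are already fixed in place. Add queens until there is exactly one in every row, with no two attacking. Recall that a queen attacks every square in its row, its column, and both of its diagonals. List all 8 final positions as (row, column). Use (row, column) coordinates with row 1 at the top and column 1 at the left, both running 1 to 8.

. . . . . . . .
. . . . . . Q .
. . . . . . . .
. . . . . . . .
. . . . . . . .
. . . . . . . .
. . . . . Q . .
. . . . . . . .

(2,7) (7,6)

(1,2) (2,7) (3,5) (4,8) (5,1) (6,4) (7,6) (8,3)

Row 1: attacked by (2,7)→{6,7,8}; (7,6)→{6}. Safe: 1, 2, 3, 4, 5. Place at column 2.
Row 3: attacked by (1,2)→{2,4}; (2,7)→{6,7,8}; (7,6)→{2,6}. Safe: 1, 3, 5. Place at column 5.
Row 4: attacked by (1,2)→{2,5}; (2,7)→{5,7}; (3,5)→{4,5,6}; (7,6)→{3,6}. Safe: 1, 8. Place at column 8.
Row 5: attacked by (1,2)→{2,6}; (2,7)→{4,7}; (3,5)→{3,5,7}; (4,8)→{7,8}; (7,6)→{4,6,8}. Safe: 1. Place at column 1.
Row 6: attacked by (1,2)→{2,7}; (2,7)→{3,7}; (3,5)→{2,5,8}; (4,8)→{6,8}; (5,1)→{1,2}; (7,6)→{5,6,7}. Safe: 4. Place at column 4.
Row 8: attacked by (1,2)→{2}; (2,7)→{1,7}; (3,5)→{5}; (4,8)→{4,8}; (5,1)→{1,4}; (6,4)→{2,4,6}; (7,6)→{5,6,7}. Safe: 3. Place at column 3.
Columns [2, 7, 5, 8, 1, 4, 6, 3], r−c [-1, -5, -2, -4, 4, 2, 1, 5], r+c [3, 9, 8, 12, 6, 10, 13, 11] are all distinct, so no two queens attack.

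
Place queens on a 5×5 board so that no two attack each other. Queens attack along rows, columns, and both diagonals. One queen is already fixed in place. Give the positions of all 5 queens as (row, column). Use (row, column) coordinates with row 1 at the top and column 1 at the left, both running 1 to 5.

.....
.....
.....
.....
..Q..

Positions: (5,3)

Row 1: attacked by (5,3)→{3}. Safe: 1, 2, 4, 5. Place at column 1.
Row 2: attacked by (1,1)→{1,2}; (5,3)→{3}. Safe: 4, 5. Place at column 4.
Row 3: attacked by (1,1)→{1,3}; (2,4)→{3,4,5}; (5,3)→{1,3,5}. Safe: 2. Place at column 2.
Row 4: attacked by (1,1)→{1,4}; (2,4)→{2,4}; (3,2)→{1,2,3}; (5,3)→{2,3,4}. Safe: 5. Place at column 5.
Columns [1, 4, 2, 5, 3], r−c [0, -2, 1, -1, 2], r+c [2, 6, 5, 9, 8] are all distinct, so no two queens attack.

(1,1) (2,4) (3,2) (4,5) (5,3)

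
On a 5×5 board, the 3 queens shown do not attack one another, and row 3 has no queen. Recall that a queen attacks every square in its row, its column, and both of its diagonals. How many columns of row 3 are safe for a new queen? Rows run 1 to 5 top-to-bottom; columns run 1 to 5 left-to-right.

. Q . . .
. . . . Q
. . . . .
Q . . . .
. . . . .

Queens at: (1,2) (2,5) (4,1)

(1,2) attacks row 3 at column 2 and diagonals 4.
(2,5) attacks row 3 at column 5 and diagonals 4.
(4,1) attacks row 3 at column 1 and diagonals 2.
Attacked columns: {1, 2, 4, 5}. Safe: {3}.

1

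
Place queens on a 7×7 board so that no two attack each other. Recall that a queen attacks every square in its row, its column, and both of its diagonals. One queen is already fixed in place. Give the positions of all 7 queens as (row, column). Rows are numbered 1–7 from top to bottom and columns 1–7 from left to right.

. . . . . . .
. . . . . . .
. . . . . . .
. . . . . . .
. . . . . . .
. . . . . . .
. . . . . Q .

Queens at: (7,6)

(1,2) (2,5) (3,7) (4,4) (5,1) (6,3) (7,6)

Row 1: attacked by (7,6)→{6}. Safe: 1, 2, 3, 4, 5, 7. Place at column 2.
Row 2: attacked by (1,2)→{1,2,3}; (7,6)→{1,6}. Safe: 4, 5, 7. Place at column 5.
Row 3: attacked by (1,2)→{2,4}; (2,5)→{4,5,6}; (7,6)→{2,6}. Safe: 1, 3, 7. Place at column 7.
Row 4: attacked by (1,2)→{2,5}; (2,5)→{3,5,7}; (3,7)→{6,7}; (7,6)→{3,6}. Safe: 1, 4. Place at column 4.
Row 5: attacked by (1,2)→{2,6}; (2,5)→{2,5}; (3,7)→{5,7}; (4,4)→{3,4,5}; (7,6)→{4,6}. Safe: 1. Place at column 1.
Row 6: attacked by (1,2)→{2,7}; (2,5)→{1,5}; (3,7)→{4,7}; (4,4)→{2,4,6}; (5,1)→{1,2}; (7,6)→{5,6,7}. Safe: 3. Place at column 3.
Columns [2, 5, 7, 4, 1, 3, 6], r−c [-1, -3, -4, 0, 4, 3, 1], r+c [3, 7, 10, 8, 6, 9, 13] are all distinct, so no two queens attack.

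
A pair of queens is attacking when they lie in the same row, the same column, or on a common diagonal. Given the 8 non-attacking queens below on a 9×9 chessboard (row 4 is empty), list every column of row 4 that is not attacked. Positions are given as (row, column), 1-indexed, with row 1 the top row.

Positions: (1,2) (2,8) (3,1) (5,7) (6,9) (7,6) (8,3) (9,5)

(1,2) attacks row 4 at column 2 and diagonals 5.
(2,8) attacks row 4 at column 8 and diagonals 6.
(3,1) attacks row 4 at column 1 and diagonals 2.
(5,7) attacks row 4 at column 7 and diagonals 6, 8.
(6,9) attacks row 4 at column 9 and diagonals 7.
(7,6) attacks row 4 at column 6 and diagonals 3, 9.
(8,3) attacks row 4 at column 3 and diagonals 7.
(9,5) attacks row 4 at column 5.
Attacked columns: {1, 2, 3, 5, 6, 7, 8, 9}. Safe: {4}.

columns 4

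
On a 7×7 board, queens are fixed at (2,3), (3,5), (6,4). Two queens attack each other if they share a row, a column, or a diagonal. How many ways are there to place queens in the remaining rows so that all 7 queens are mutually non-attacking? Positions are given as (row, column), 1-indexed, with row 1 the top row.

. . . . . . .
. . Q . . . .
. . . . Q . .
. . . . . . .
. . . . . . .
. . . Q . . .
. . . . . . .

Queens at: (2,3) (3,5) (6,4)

2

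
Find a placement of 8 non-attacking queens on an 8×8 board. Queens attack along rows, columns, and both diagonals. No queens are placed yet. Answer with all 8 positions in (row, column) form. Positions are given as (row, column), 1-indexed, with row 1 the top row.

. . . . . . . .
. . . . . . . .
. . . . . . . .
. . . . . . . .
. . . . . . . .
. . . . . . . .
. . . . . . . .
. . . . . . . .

Row 1: Safe: 1, 2, 3, 4, 5, 6, 7, 8. Place at column 3.
Row 2: attacked by (1,3)→{2,3,4}. Safe: 1, 5, 6, 7, 8. Place at column 1.
Row 3: attacked by (1,3)→{1,3,5}; (2,1)→{1,2}. Safe: 4, 6, 7, 8. Place at column 7.
Row 4: attacked by (1,3)→{3,6}; (2,1)→{1,3}; (3,7)→{6,7,8}. Safe: 2, 4, 5. Place at column 5.
Row 5: attacked by (1,3)→{3,7}; (2,1)→{1,4}; (3,7)→{5,7}; (4,5)→{4,5,6}. Safe: 2, 8. Place at column 8.
Row 6: attacked by (1,3)→{3,8}; (2,1)→{1,5}; (3,7)→{4,7}; (4,5)→{3,5,7}; (5,8)→{7,8}. Safe: 2, 6. Place at column 2.
Row 7: attacked by (1,3)→{3}; (2,1)→{1,6}; (3,7)→{3,7}; (4,5)→{2,5,8}; (5,8)→{6,8}; (6,2)→{1,2,3}. Safe: 4. Place at column 4.
Row 8: attacked by (1,3)→{3}; (2,1)→{1,7}; (3,7)→{2,7}; (4,5)→{1,5}; (5,8)→{5,8}; (6,2)→{2,4}; (7,4)→{3,4,5}. Safe: 6. Place at column 6.
Columns [3, 1, 7, 5, 8, 2, 4, 6], r−c [-2, 1, -4, -1, -3, 4, 3, 2], r+c [4, 3, 10, 9, 13, 8, 11, 14] are all distinct, so no two queens attack.

(1,3) (2,1) (3,7) (4,5) (5,8) (6,2) (7,4) (8,6)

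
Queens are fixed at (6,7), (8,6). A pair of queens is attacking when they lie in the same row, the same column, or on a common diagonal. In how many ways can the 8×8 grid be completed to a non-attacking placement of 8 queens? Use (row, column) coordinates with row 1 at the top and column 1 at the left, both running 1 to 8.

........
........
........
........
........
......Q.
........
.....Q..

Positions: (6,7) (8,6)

Branch on row 1: col 1 → 0; col 3 → 2; col 4 → 2; col 5 → 2; col 8 → 1.
Sum: 0 + 2 + 2 + 2 + 1 = 7.

7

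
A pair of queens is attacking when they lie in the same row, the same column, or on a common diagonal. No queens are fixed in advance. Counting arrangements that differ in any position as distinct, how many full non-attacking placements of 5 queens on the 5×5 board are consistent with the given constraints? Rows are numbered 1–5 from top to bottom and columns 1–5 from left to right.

10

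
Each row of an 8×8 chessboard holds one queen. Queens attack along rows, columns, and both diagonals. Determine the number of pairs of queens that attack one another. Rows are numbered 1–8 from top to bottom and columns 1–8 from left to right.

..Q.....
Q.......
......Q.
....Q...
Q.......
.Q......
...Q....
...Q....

Same column: (2,1)–(5,1) (column 1); (7,4)–(8,4) (column 4).
Same diagonal: (5,1)–(6,2) (|5−6| = |1−2| = 1); (5,1)–(8,4) (|5−8| = |1−4| = 3); (6,2)–(8,4) (|6−8| = |2−4| = 2).
Total attacking pairs: 5.

5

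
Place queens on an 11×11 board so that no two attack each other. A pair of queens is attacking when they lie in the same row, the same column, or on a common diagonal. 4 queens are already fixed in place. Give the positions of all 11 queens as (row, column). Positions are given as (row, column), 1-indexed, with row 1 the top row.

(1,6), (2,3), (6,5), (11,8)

(1,6) (2,3) (3,9) (4,11) (5,1) (6,5) (7,2) (8,10) (9,7) (10,4) (11,8)

Row 3: attacked by (1,6)→{4,6,8}; (2,3)→{2,3,4}; (6,5)→{2,5,8}; (11,8)→{8}. Safe: 1, 7, 9, 10, 11. Place at column 9.
Row 4: attacked by (1,6)→{3,6,9}; (2,3)→{1,3,5}; (3,9)→{8,9,10}; (6,5)→{3,5,7}; (11,8)→{1,8}. Safe: 2, 4, 11. Place at column 11.
Row 5: attacked by (1,6)→{2,6,10}; (2,3)→{3,6}; (3,9)→{7,9,11}; (4,11)→{10,11}; (6,5)→{4,5,6}; (11,8)→{2,8}. Safe: 1. Place at column 1.
Row 7: attacked by (1,6)→{6}; (2,3)→{3,8}; (3,9)→{5,9}; (4,11)→{8,11}; (5,1)→{1,3}; (6,5)→{4,5,6}; (11,8)→{4,8}. Safe: 2, 7, 10. Place at column 2.
Row 8: attacked by (1,6)→{6}; (2,3)→{3,9}; (3,9)→{4,9}; (4,11)→{7,11}; (5,1)→{1,4}; (6,5)→{3,5,7}; (7,2)→{1,2,3}; (11,8)→{5,8,11}. Safe: 10. Place at column 10.
Row 9: attacked by (1,6)→{6}; (2,3)→{3,10}; (3,9)→{3,9}; (4,11)→{6,11}; (5,1)→{1,5}; (6,5)→{2,5,8}; (7,2)→{2,4}; (8,10)→{9,10,11}; (11,8)→{6,8,10}. Safe: 7. Place at column 7.
Row 10: attacked by (1,6)→{6}; (2,3)→{3,11}; (3,9)→{2,9}; (4,11)→{5,11}; (5,1)→{1,6}; (6,5)→{1,5,9}; (7,2)→{2,5}; (8,10)→{8,10}; (9,7)→{6,7,8}; (11,8)→{7,8,9}. Safe: 4. Place at column 4.
Columns [6, 3, 9, 11, 1, 5, 2, 10, 7, 4, 8], r−c [-5, -1, -6, -7, 4, 1, 5, -2, 2, 6, 3], r+c [7, 5, 12, 15, 6, 11, 9, 18, 16, 14, 19] are all distinct, so no two queens attack.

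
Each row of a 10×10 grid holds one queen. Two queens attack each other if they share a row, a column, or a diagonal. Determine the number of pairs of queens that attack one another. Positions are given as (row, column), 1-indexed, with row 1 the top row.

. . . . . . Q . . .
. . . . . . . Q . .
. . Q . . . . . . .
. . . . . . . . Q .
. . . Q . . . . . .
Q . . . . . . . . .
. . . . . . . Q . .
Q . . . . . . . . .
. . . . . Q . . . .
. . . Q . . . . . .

6

Same column: (2,8)–(7,8) (column 8); (5,4)–(10,4) (column 4); (6,1)–(8,1) (column 1).
Same diagonal: (1,7)–(2,8) (|1−2| = |7−8| = 1); (5,4)–(8,1) (|5−8| = |4−1| = 3); (7,8)–(9,6) (|7−9| = |8−6| = 2).
Total attacking pairs: 6.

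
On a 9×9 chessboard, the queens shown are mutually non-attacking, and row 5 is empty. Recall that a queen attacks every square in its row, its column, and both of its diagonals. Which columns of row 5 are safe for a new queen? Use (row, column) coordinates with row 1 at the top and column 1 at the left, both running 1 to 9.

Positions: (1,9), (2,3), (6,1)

columns 4, 7, 8

(1,9) attacks row 5 at column 9 and diagonals 5.
(2,3) attacks row 5 at column 3 and diagonals 6.
(6,1) attacks row 5 at column 1 and diagonals 2.
Attacked columns: {1, 2, 3, 5, 6, 9}. Safe: {4, 7, 8}.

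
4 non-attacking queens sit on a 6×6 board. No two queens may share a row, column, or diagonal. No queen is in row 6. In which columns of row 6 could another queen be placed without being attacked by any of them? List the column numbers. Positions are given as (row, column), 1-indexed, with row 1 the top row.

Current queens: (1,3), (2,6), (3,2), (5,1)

columns 4

(1,3) attacks row 6 at column 3.
(2,6) attacks row 6 at column 6 and diagonals 2.
(3,2) attacks row 6 at column 2 and diagonals 5.
(5,1) attacks row 6 at column 1 and diagonals 2.
Attacked columns: {1, 2, 3, 5, 6}. Safe: {4}.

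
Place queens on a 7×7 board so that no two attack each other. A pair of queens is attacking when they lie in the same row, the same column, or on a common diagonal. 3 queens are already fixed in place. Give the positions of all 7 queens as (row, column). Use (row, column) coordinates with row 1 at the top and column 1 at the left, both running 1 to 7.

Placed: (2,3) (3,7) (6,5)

Row 1: attacked by (2,3)→{2,3,4}; (3,7)→{5,7}; (6,5)→{5}. Safe: 1, 6. Place at column 6.
Row 4: attacked by (1,6)→{3,6}; (2,3)→{1,3,5}; (3,7)→{6,7}; (6,5)→{3,5,7}. Safe: 2, 4. Place at column 4.
Row 5: attacked by (1,6)→{2,6}; (2,3)→{3,6}; (3,7)→{5,7}; (4,4)→{3,4,5}; (6,5)→{4,5,6}. Safe: 1. Place at column 1.
Row 7: attacked by (1,6)→{6}; (2,3)→{3}; (3,7)→{3,7}; (4,4)→{1,4,7}; (5,1)→{1,3}; (6,5)→{4,5,6}. Safe: 2. Place at column 2.
Columns [6, 3, 7, 4, 1, 5, 2], r−c [-5, -1, -4, 0, 4, 1, 5], r+c [7, 5, 10, 8, 6, 11, 9] are all distinct, so no two queens attack.

(1,6) (2,3) (3,7) (4,4) (5,1) (6,5) (7,2)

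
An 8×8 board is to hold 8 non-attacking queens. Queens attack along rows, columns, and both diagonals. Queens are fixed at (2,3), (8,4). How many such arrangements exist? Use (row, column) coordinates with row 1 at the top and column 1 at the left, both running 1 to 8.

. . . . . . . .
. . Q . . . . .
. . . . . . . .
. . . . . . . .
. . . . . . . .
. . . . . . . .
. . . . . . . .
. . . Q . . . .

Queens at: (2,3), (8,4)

Branch on row 1: col 1 → 0; col 5 → 1; col 6 → 2; col 7 → 2; col 8 → 1.
Sum: 0 + 1 + 2 + 2 + 1 = 6.

6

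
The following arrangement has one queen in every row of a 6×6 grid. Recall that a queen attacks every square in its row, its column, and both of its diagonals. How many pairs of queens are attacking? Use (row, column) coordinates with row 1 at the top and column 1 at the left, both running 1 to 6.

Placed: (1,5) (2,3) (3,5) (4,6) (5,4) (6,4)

Same column: (1,5)–(3,5) (column 5); (5,4)–(6,4) (column 4).
Same diagonal: (3,5)–(4,6) (|3−4| = |5−6| = 1); (4,6)–(6,4) (|4−6| = |6−4| = 2).
Total attacking pairs: 4.

4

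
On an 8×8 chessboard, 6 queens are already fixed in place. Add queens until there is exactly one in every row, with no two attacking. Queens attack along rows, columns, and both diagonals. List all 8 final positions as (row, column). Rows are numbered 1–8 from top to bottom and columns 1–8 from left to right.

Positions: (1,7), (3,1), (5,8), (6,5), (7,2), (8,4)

Row 2: attacked by (1,7)→{6,7,8}; (3,1)→{1,2}; (5,8)→{5,8}; (6,5)→{1,5}; (7,2)→{2,7}; (8,4)→{4}. Safe: 3. Place at column 3.
Row 4: attacked by (1,7)→{4,7}; (2,3)→{1,3,5}; (3,1)→{1,2}; (5,8)→{7,8}; (6,5)→{3,5,7}; (7,2)→{2,5}; (8,4)→{4,8}. Safe: 6. Place at column 6.
Columns [7, 3, 1, 6, 8, 5, 2, 4], r−c [-6, -1, 2, -2, -3, 1, 5, 4], r+c [8, 5, 4, 10, 13, 11, 9, 12] are all distinct, so no two queens attack.

(1,7) (2,3) (3,1) (4,6) (5,8) (6,5) (7,2) (8,4)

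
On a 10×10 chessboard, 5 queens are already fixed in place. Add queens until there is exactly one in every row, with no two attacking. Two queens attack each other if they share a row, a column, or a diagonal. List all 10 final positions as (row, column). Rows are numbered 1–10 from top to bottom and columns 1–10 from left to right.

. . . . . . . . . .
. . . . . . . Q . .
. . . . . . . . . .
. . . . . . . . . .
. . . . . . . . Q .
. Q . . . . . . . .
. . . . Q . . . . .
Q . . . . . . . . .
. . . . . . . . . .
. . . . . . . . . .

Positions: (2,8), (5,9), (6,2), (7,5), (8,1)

Row 1: attacked by (2,8)→{7,8,9}; (5,9)→{5,9}; (6,2)→{2,7}; (7,5)→{5}; (8,1)→{1,8}. Safe: 3, 4, 6, 10. Place at column 3.
Row 3: attacked by (1,3)→{1,3,5}; (2,8)→{7,8,9}; (5,9)→{7,9}; (6,2)→{2,5}; (7,5)→{1,5,9}; (8,1)→{1,6}. Safe: 4, 10. Place at column 4.
Row 4: attacked by (1,3)→{3,6}; (2,8)→{6,8,10}; (3,4)→{3,4,5}; (5,9)→{8,9,10}; (6,2)→{2,4}; (7,5)→{2,5,8}; (8,1)→{1,5}. Safe: 7. Place at column 7.
Row 9: attacked by (1,3)→{3}; (2,8)→{1,8}; (3,4)→{4,10}; (4,7)→{2,7}; (5,9)→{5,9}; (6,2)→{2,5}; (7,5)→{3,5,7}; (8,1)→{1,2}. Safe: 6. Place at column 6.
Row 10: attacked by (1,3)→{3}; (2,8)→{8}; (3,4)→{4}; (4,7)→{1,7}; (5,9)→{4,9}; (6,2)→{2,6}; (7,5)→{2,5,8}; (8,1)→{1,3}; (9,6)→{5,6,7}. Safe: 10. Place at column 10.
Columns [3, 8, 4, 7, 9, 2, 5, 1, 6, 10], r−c [-2, -6, -1, -3, -4, 4, 2, 7, 3, 0], r+c [4, 10, 7, 11, 14, 8, 12, 9, 15, 20] are all distinct, so no two queens attack.

(1,3) (2,8) (3,4) (4,7) (5,9) (6,2) (7,5) (8,1) (9,6) (10,10)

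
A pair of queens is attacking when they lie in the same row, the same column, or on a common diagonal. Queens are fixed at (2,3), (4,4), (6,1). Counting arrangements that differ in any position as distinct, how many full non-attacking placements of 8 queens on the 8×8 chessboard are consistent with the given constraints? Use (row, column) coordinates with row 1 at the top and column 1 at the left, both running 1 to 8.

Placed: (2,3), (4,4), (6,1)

1

Branch on row 1: col 5 → 1; col 8 → 0.
Sum: 1 + 0 = 1.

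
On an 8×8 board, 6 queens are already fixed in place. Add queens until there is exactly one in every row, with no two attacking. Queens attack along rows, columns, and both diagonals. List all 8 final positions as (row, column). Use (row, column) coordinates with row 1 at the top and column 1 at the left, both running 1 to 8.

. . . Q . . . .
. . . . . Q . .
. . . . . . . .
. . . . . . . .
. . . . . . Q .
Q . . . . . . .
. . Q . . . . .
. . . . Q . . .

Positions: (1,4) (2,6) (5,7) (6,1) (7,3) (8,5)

Row 3: attacked by (1,4)→{2,4,6}; (2,6)→{5,6,7}; (5,7)→{5,7}; (6,1)→{1,4}; (7,3)→{3,7}; (8,5)→{5}. Safe: 8. Place at column 8.
Row 4: attacked by (1,4)→{1,4,7}; (2,6)→{4,6,8}; (3,8)→{7,8}; (5,7)→{6,7,8}; (6,1)→{1,3}; (7,3)→{3,6}; (8,5)→{1,5}. Safe: 2. Place at column 2.
Columns [4, 6, 8, 2, 7, 1, 3, 5], r−c [-3, -4, -5, 2, -2, 5, 4, 3], r+c [5, 8, 11, 6, 12, 7, 10, 13] are all distinct, so no two queens attack.

(1,4) (2,6) (3,8) (4,2) (5,7) (6,1) (7,3) (8,5)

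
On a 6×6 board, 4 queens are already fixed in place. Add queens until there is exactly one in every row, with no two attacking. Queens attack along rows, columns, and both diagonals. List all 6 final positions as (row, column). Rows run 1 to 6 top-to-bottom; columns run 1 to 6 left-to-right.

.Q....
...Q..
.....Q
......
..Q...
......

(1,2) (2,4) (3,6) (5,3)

Row 4: attacked by (1,2)→{2,5}; (2,4)→{2,4,6}; (3,6)→{5,6}; (5,3)→{2,3,4}. Safe: 1. Place at column 1.
Row 6: attacked by (1,2)→{2}; (2,4)→{4}; (3,6)→{3,6}; (4,1)→{1,3}; (5,3)→{2,3,4}. Safe: 5. Place at column 5.
Columns [2, 4, 6, 1, 3, 5], r−c [-1, -2, -3, 3, 2, 1], r+c [3, 6, 9, 5, 8, 11] are all distinct, so no two queens attack.

(1,2) (2,4) (3,6) (4,1) (5,3) (6,5)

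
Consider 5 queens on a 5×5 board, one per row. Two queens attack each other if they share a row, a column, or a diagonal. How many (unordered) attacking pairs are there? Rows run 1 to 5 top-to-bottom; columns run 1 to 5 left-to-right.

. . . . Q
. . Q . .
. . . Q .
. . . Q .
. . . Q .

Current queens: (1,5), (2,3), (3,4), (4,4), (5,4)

4

Same column: (3,4)–(4,4) (column 4); (3,4)–(5,4) (column 4); (4,4)–(5,4) (column 4).
Same diagonal: (2,3)–(3,4) (|2−3| = |3−4| = 1).
Total attacking pairs: 4.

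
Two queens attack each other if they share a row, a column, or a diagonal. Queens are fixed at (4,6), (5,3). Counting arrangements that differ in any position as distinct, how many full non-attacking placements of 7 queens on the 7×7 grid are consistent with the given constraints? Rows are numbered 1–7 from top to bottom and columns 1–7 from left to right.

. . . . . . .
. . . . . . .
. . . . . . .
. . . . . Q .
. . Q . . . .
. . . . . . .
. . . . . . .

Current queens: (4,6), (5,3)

2

Branch on row 1: col 1 → 1; col 2 → 0; col 4 → 0; col 5 → 1.
Sum: 1 + 0 + 0 + 1 = 2.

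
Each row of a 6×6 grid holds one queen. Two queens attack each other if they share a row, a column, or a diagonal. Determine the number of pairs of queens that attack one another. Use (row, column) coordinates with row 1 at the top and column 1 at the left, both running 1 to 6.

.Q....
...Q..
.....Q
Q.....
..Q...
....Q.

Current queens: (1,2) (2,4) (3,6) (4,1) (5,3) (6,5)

0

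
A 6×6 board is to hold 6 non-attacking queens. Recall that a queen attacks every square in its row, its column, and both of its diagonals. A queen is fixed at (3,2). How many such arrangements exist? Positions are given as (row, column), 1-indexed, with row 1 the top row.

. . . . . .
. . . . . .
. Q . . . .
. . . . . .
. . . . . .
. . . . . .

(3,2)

1

Branch on row 1: col 1 → 0; col 3 → 1; col 5 → 0; col 6 → 0.
Sum: 0 + 1 + 0 + 0 = 1.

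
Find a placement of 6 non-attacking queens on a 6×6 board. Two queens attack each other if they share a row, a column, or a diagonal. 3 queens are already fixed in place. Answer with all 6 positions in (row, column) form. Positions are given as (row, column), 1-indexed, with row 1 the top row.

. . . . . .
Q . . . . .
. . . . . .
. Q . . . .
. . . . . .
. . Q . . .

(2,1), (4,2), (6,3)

Row 1: attacked by (2,1)→{1,2}; (4,2)→{2,5}; (6,3)→{3}. Safe: 4, 6. Place at column 4.
Row 3: attacked by (1,4)→{2,4,6}; (2,1)→{1,2}; (4,2)→{1,2,3}; (6,3)→{3,6}. Safe: 5. Place at column 5.
Row 5: attacked by (1,4)→{4}; (2,1)→{1,4}; (3,5)→{3,5}; (4,2)→{1,2,3}; (6,3)→{2,3,4}. Safe: 6. Place at column 6.
Columns [4, 1, 5, 2, 6, 3], r−c [-3, 1, -2, 2, -1, 3], r+c [5, 3, 8, 6, 11, 9] are all distinct, so no two queens attack.

(1,4) (2,1) (3,5) (4,2) (5,6) (6,3)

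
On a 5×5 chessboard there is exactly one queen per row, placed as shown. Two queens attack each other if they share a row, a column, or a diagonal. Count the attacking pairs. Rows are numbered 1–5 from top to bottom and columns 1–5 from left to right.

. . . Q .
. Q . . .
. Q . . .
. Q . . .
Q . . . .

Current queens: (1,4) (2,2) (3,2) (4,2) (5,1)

5

Same column: (2,2)–(3,2) (column 2); (2,2)–(4,2) (column 2); (3,2)–(4,2) (column 2).
Same diagonal: (1,4)–(3,2) (|1−3| = |4−2| = 2); (4,2)–(5,1) (|4−5| = |2−1| = 1).
Total attacking pairs: 5.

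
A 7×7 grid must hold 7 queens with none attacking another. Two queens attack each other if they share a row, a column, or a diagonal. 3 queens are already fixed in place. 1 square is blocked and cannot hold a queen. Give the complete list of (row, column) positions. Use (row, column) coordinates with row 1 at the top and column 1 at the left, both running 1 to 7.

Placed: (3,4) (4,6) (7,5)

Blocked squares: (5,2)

(1,7) (2,2) (3,4) (4,6) (5,1) (6,3) (7,5)

Row 1: attacked by (3,4)→{2,4,6}; (4,6)→{3,6}; (7,5)→{5}. Safe: 1, 7. Place at column 7.
Row 2: attacked by (1,7)→{6,7}; (3,4)→{3,4,5}; (4,6)→{4,6}; (7,5)→{5}. Safe: 1, 2. Place at column 2.
Row 5: attacked by (1,7)→{3,7}; (2,2)→{2,5}; (3,4)→{2,4,6}; (4,6)→{5,6,7}; (7,5)→{3,5,7}. Blocked: 2. Safe: 1. Place at column 1.
Row 6: attacked by (1,7)→{2,7}; (2,2)→{2,6}; (3,4)→{1,4,7}; (4,6)→{4,6}; (5,1)→{1,2}; (7,5)→{4,5,6}. Safe: 3. Place at column 3.
Columns [7, 2, 4, 6, 1, 3, 5], r−c [-6, 0, -1, -2, 4, 3, 2], r+c [8, 4, 7, 10, 6, 9, 12] are all distinct, so no two queens attack.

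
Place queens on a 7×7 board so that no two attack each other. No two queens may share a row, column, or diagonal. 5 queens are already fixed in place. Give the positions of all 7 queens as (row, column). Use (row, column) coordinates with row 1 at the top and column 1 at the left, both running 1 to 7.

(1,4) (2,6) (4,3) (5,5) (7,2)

(1,4) (2,6) (3,1) (4,3) (5,5) (6,7) (7,2)

Row 3: attacked by (1,4)→{2,4,6}; (2,6)→{5,6,7}; (4,3)→{2,3,4}; (5,5)→{3,5,7}; (7,2)→{2,6}. Safe: 1. Place at column 1.
Row 6: attacked by (1,4)→{4}; (2,6)→{2,6}; (3,1)→{1,4}; (4,3)→{1,3,5}; (5,5)→{4,5,6}; (7,2)→{1,2,3}. Safe: 7. Place at column 7.
Columns [4, 6, 1, 3, 5, 7, 2], r−c [-3, -4, 2, 1, 0, -1, 5], r+c [5, 8, 4, 7, 10, 13, 9] are all distinct, so no two queens attack.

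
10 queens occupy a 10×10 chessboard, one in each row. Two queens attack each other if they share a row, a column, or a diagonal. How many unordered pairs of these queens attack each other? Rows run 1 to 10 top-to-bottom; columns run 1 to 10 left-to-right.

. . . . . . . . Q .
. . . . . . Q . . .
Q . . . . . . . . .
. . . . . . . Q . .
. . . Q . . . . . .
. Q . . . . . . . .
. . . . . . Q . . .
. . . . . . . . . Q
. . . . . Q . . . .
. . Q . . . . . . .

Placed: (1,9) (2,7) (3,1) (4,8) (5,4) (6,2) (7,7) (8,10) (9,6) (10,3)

2

Same column: (2,7)–(7,7) (column 7).
Same diagonal: (2,7)–(5,4) (|2−5| = |7−4| = 3).
Total attacking pairs: 2.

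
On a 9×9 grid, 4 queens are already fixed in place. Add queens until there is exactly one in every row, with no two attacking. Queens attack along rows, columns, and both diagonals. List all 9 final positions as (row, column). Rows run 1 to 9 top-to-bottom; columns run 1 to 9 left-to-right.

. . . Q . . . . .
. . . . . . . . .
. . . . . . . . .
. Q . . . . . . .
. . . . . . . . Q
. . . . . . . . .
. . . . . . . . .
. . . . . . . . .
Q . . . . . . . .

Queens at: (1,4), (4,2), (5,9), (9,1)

(1,4) (2,7) (3,5) (4,2) (5,9) (6,6) (7,8) (8,3) (9,1)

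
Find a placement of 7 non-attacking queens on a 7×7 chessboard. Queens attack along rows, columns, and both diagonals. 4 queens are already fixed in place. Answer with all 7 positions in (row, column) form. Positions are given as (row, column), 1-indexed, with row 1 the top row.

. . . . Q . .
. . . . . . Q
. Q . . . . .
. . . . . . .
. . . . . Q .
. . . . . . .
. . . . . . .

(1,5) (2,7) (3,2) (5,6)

Row 4: attacked by (1,5)→{2,5}; (2,7)→{5,7}; (3,2)→{1,2,3}; (5,6)→{5,6,7}. Safe: 4. Place at column 4.
Row 6: attacked by (1,5)→{5}; (2,7)→{3,7}; (3,2)→{2,5}; (4,4)→{2,4,6}; (5,6)→{5,6,7}. Safe: 1. Place at column 1.
Row 7: attacked by (1,5)→{5}; (2,7)→{2,7}; (3,2)→{2,6}; (4,4)→{1,4,7}; (5,6)→{4,6}; (6,1)→{1,2}. Safe: 3. Place at column 3.
Columns [5, 7, 2, 4, 6, 1, 3], r−c [-4, -5, 1, 0, -1, 5, 4], r+c [6, 9, 5, 8, 11, 7, 10] are all distinct, so no two queens attack.

(1,5) (2,7) (3,2) (4,4) (5,6) (6,1) (7,3)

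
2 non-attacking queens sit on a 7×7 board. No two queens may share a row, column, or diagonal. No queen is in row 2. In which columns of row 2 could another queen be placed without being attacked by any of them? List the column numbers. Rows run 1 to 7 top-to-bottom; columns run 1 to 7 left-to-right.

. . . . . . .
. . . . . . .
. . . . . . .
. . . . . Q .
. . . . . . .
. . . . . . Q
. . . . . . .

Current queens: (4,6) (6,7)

columns 1, 2, 5

(4,6) attacks row 2 at column 6 and diagonals 4.
(6,7) attacks row 2 at column 7 and diagonals 3.
Attacked columns: {3, 4, 6, 7}. Safe: {1, 2, 5}.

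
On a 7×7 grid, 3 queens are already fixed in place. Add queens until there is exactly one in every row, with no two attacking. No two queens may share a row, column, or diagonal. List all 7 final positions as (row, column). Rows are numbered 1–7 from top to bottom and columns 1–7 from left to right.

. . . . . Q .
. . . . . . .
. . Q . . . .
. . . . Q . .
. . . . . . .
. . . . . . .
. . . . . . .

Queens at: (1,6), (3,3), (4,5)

(1,6) (2,1) (3,3) (4,5) (5,7) (6,2) (7,4)

Row 2: attacked by (1,6)→{5,6,7}; (3,3)→{2,3,4}; (4,5)→{3,5,7}. Safe: 1. Place at column 1.
Row 5: attacked by (1,6)→{2,6}; (2,1)→{1,4}; (3,3)→{1,3,5}; (4,5)→{4,5,6}. Safe: 7. Place at column 7.
Row 6: attacked by (1,6)→{1,6}; (2,1)→{1,5}; (3,3)→{3,6}; (4,5)→{3,5,7}; (5,7)→{6,7}. Safe: 2, 4. Place at column 2.
Row 7: attacked by (1,6)→{6}; (2,1)→{1,6}; (3,3)→{3,7}; (4,5)→{2,5}; (5,7)→{5,7}; (6,2)→{1,2,3}. Safe: 4. Place at column 4.
Columns [6, 1, 3, 5, 7, 2, 4], r−c [-5, 1, 0, -1, -2, 4, 3], r+c [7, 3, 6, 9, 12, 8, 11] are all distinct, so no two queens attack.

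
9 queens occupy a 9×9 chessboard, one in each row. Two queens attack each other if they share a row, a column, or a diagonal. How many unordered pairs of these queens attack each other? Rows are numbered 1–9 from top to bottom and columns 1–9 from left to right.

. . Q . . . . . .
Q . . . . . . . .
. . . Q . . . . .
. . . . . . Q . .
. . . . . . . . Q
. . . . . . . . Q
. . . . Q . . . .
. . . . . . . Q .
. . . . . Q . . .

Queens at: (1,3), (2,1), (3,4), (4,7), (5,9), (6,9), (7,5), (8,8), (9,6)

3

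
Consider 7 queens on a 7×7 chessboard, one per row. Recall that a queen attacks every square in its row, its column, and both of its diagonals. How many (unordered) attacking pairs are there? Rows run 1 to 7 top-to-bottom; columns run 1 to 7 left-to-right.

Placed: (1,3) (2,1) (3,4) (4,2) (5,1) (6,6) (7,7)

3

Same column: (2,1)–(5,1) (column 1).
Same diagonal: (4,2)–(5,1) (|4−5| = |2−1| = 1); (6,6)–(7,7) (|6−7| = |6−7| = 1).
Total attacking pairs: 3.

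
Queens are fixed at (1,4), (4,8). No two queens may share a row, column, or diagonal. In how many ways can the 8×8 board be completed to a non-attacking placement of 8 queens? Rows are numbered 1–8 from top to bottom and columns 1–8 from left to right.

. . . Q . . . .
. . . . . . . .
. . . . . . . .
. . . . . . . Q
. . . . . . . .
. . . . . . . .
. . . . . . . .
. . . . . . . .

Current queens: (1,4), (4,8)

5

Branch on row 2: col 1 → 2; col 2 → 1; col 7 → 2.
Sum: 2 + 1 + 2 = 5.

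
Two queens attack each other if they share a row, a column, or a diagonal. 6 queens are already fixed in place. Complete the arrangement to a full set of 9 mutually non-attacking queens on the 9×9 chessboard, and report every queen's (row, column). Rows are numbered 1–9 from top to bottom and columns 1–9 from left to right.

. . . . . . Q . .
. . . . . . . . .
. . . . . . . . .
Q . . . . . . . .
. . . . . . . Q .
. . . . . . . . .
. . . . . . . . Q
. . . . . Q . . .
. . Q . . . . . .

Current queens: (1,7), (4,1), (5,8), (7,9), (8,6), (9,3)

Row 2: attacked by (1,7)→{6,7,8}; (4,1)→{1,3}; (5,8)→{5,8}; (7,9)→{4,9}; (8,6)→{6}; (9,3)→{3}. Safe: 2. Place at column 2.
Row 3: attacked by (1,7)→{5,7,9}; (2,2)→{1,2,3}; (4,1)→{1,2}; (5,8)→{6,8}; (7,9)→{5,9}; (8,6)→{1,6}; (9,3)→{3,9}. Safe: 4. Place at column 4.
Row 6: attacked by (1,7)→{2,7}; (2,2)→{2,6}; (3,4)→{1,4,7}; (4,1)→{1,3}; (5,8)→{7,8,9}; (7,9)→{8,9}; (8,6)→{4,6,8}; (9,3)→{3,6}. Safe: 5. Place at column 5.
Columns [7, 2, 4, 1, 8, 5, 9, 6, 3], r−c [-6, 0, -1, 3, -3, 1, -2, 2, 6], r+c [8, 4, 7, 5, 13, 11, 16, 14, 12] are all distinct, so no two queens attack.

(1,7) (2,2) (3,4) (4,1) (5,8) (6,5) (7,9) (8,6) (9,3)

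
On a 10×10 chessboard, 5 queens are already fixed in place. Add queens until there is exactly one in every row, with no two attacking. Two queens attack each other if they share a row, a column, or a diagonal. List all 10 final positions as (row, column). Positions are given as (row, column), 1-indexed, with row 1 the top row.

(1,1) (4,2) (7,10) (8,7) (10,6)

Row 2: attacked by (1,1)→{1,2}; (4,2)→{2,4}; (7,10)→{5,10}; (8,7)→{1,7}; (10,6)→{6}. Safe: 3, 8, 9. Place at column 8.
Row 3: attacked by (1,1)→{1,3}; (2,8)→{7,8,9}; (4,2)→{1,2,3}; (7,10)→{6,10}; (8,7)→{2,7}; (10,6)→{6}. Safe: 4, 5. Place at column 5.
Row 5: attacked by (1,1)→{1,5}; (2,8)→{5,8}; (3,5)→{3,5,7}; (4,2)→{1,2,3}; (7,10)→{8,10}; (8,7)→{4,7,10}; (10,6)→{1,6}. Safe: 9. Place at column 9.
Row 6: attacked by (1,1)→{1,6}; (2,8)→{4,8}; (3,5)→{2,5,8}; (4,2)→{2,4}; (5,9)→{8,9,10}; (7,10)→{9,10}; (8,7)→{5,7,9}; (10,6)→{2,6,10}. Safe: 3. Place at column 3.
Row 9: attacked by (1,1)→{1,9}; (2,8)→{1,8}; (3,5)→{5}; (4,2)→{2,7}; (5,9)→{5,9}; (6,3)→{3,6}; (7,10)→{8,10}; (8,7)→{6,7,8}; (10,6)→{5,6,7}. Safe: 4. Place at column 4.
Columns [1, 8, 5, 2, 9, 3, 10, 7, 4, 6], r−c [0, -6, -2, 2, -4, 3, -3, 1, 5, 4], r+c [2, 10, 8, 6, 14, 9, 17, 15, 13, 16] are all distinct, so no two queens attack.

(1,1) (2,8) (3,5) (4,2) (5,9) (6,3) (7,10) (8,7) (9,4) (10,6)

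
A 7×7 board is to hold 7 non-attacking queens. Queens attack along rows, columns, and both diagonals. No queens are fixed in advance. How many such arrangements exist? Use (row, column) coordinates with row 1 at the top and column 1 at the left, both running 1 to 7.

Branch on row 1: col 1 → 4; col 2 → 7; col 3 → 6; col 4 → 6; col 5 → 6; col 6 → 7; col 7 → 4.
Sum: 4 + 7 + 6 + 6 + 6 + 7 + 4 = 40.
(This is the classic 7-queens count.)

40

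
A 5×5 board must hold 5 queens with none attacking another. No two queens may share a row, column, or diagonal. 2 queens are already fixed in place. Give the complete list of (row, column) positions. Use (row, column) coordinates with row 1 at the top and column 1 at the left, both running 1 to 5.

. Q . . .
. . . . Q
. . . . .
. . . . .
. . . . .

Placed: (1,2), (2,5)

(1,2) (2,5) (3,3) (4,1) (5,4)

Row 3: attacked by (1,2)→{2,4}; (2,5)→{4,5}. Safe: 1, 3. Place at column 3.
Row 4: attacked by (1,2)→{2,5}; (2,5)→{3,5}; (3,3)→{2,3,4}. Safe: 1. Place at column 1.
Row 5: attacked by (1,2)→{2}; (2,5)→{2,5}; (3,3)→{1,3,5}; (4,1)→{1,2}. Safe: 4. Place at column 4.
Columns [2, 5, 3, 1, 4], r−c [-1, -3, 0, 3, 1], r+c [3, 7, 6, 5, 9] are all distinct, so no two queens attack.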